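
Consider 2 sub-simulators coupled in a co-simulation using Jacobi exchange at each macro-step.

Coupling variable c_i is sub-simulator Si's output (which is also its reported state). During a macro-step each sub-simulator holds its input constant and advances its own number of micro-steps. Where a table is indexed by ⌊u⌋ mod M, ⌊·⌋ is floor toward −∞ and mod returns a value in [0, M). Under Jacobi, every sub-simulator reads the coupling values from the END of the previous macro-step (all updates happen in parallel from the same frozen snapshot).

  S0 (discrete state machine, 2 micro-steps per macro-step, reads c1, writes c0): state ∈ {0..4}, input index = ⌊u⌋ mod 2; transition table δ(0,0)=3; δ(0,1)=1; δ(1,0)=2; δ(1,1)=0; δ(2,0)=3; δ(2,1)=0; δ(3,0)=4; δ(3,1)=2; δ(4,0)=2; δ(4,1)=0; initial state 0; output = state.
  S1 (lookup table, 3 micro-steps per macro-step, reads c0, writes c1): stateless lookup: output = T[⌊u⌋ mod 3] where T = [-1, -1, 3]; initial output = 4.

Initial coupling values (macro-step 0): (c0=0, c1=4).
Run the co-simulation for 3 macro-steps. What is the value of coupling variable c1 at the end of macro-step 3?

c1 at macro-step 3 = -1

macro 1: S0 reads c1=4 → after 2×micro: 4; S1 reads c0=0 → after 3×micro: -1 ⇒ (c0=4, c1=-1)
macro 2: S0 reads c1=-1 → after 2×micro: 1; S1 reads c0=4 → after 3×micro: -1 ⇒ (c0=1, c1=-1)
macro 3: S0 reads c1=-1 → after 2×micro: 1; S1 reads c0=1 → after 3×micro: -1 ⇒ (c0=1, c1=-1)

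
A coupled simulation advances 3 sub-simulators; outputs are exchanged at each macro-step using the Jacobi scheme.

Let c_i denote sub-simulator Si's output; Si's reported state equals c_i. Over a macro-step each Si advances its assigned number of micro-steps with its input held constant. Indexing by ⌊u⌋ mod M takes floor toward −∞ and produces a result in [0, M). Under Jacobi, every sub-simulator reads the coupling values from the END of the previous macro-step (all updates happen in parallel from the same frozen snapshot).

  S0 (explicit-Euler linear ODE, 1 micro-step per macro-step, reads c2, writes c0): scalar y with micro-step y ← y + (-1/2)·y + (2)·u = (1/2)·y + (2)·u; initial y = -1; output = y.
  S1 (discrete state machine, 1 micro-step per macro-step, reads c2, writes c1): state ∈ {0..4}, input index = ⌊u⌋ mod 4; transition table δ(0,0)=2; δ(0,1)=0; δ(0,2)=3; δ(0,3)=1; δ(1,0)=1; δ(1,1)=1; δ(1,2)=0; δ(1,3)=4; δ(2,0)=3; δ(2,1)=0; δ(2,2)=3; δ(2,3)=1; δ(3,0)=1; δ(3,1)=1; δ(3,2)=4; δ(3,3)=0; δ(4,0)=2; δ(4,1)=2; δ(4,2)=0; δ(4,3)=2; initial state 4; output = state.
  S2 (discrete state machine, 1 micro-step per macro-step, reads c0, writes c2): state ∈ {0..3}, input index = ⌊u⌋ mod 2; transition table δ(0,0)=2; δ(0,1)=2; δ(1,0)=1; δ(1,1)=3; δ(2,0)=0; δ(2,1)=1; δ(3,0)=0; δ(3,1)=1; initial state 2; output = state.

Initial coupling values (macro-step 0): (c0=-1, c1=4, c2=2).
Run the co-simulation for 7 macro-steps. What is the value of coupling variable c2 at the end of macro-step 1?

macro 1: S0 reads c2=2 → after 1×micro: 7/2; S1 reads c2=2 → after 1×micro: 0; S2 reads c0=-1 → after 1×micro: 1 ⇒ (c0=7/2, c1=0, c2=1)
macro 2: S0 reads c2=1 → after 1×micro: 15/4; S1 reads c2=1 → after 1×micro: 0; S2 reads c0=7/2 → after 1×micro: 3 ⇒ (c0=15/4, c1=0, c2=3)
macro 3: S0 reads c2=3 → after 1×micro: 63/8; S1 reads c2=3 → after 1×micro: 1; S2 reads c0=15/4 → after 1×micro: 1 ⇒ (c0=63/8, c1=1, c2=1)
macro 4: S0 reads c2=1 → after 1×micro: 95/16; S1 reads c2=1 → after 1×micro: 1; S2 reads c0=63/8 → after 1×micro: 3 ⇒ (c0=95/16, c1=1, c2=3)
macro 5: S0 reads c2=3 → after 1×micro: 287/32; S1 reads c2=3 → after 1×micro: 4; S2 reads c0=95/16 → after 1×micro: 1 ⇒ (c0=287/32, c1=4, c2=1)
macro 6: S0 reads c2=1 → after 1×micro: 415/64; S1 reads c2=1 → after 1×micro: 2; S2 reads c0=287/32 → after 1×micro: 1 ⇒ (c0=415/64, c1=2, c2=1)
macro 7: S0 reads c2=1 → after 1×micro: 671/128; S1 reads c2=1 → after 1×micro: 0; S2 reads c0=415/64 → after 1×micro: 1 ⇒ (c0=671/128, c1=0, c2=1)

c2 at macro-step 1 = 1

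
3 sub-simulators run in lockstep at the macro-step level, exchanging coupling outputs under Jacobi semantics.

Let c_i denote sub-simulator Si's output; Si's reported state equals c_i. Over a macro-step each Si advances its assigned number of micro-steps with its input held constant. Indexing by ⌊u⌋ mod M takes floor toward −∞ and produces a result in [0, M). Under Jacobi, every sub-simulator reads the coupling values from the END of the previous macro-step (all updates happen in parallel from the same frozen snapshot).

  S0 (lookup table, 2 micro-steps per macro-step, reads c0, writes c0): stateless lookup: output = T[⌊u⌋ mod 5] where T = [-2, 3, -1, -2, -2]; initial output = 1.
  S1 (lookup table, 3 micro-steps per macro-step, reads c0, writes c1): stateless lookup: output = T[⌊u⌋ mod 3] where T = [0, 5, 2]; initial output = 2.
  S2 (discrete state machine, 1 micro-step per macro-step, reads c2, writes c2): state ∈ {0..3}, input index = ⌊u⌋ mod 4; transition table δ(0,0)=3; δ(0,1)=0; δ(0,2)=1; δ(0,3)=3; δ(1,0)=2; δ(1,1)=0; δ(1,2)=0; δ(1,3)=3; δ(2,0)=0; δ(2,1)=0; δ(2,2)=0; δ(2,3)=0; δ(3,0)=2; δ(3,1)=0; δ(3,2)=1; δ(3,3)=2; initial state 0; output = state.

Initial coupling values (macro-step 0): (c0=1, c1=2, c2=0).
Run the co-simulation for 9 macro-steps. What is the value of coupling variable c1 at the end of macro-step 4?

macro 1: S0 reads c0=1 → after 2×micro: 3; S1 reads c0=1 → after 3×micro: 5; S2 reads c2=0 → after 1×micro: 3 ⇒ (c0=3, c1=5, c2=3)
macro 2: S0 reads c0=3 → after 2×micro: -2; S1 reads c0=3 → after 3×micro: 0; S2 reads c2=3 → after 1×micro: 2 ⇒ (c0=-2, c1=0, c2=2)
macro 3: S0 reads c0=-2 → after 2×micro: -2; S1 reads c0=-2 → after 3×micro: 5; S2 reads c2=2 → after 1×micro: 0 ⇒ (c0=-2, c1=5, c2=0)
macro 4: S0 reads c0=-2 → after 2×micro: -2; S1 reads c0=-2 → after 3×micro: 5; S2 reads c2=0 → after 1×micro: 3 ⇒ (c0=-2, c1=5, c2=3)
macro 5: S0 reads c0=-2 → after 2×micro: -2; S1 reads c0=-2 → after 3×micro: 5; S2 reads c2=3 → after 1×micro: 2 ⇒ (c0=-2, c1=5, c2=2)
macro 6: S0 reads c0=-2 → after 2×micro: -2; S1 reads c0=-2 → after 3×micro: 5; S2 reads c2=2 → after 1×micro: 0 ⇒ (c0=-2, c1=5, c2=0)
macro 7: S0 reads c0=-2 → after 2×micro: -2; S1 reads c0=-2 → after 3×micro: 5; S2 reads c2=0 → after 1×micro: 3 ⇒ (c0=-2, c1=5, c2=3)
macro 8: S0 reads c0=-2 → after 2×micro: -2; S1 reads c0=-2 → after 3×micro: 5; S2 reads c2=3 → after 1×micro: 2 ⇒ (c0=-2, c1=5, c2=2)
macro 9: S0 reads c0=-2 → after 2×micro: -2; S1 reads c0=-2 → after 3×micro: 5; S2 reads c2=2 → after 1×micro: 0 ⇒ (c0=-2, c1=5, c2=0)

c1 at macro-step 4 = 5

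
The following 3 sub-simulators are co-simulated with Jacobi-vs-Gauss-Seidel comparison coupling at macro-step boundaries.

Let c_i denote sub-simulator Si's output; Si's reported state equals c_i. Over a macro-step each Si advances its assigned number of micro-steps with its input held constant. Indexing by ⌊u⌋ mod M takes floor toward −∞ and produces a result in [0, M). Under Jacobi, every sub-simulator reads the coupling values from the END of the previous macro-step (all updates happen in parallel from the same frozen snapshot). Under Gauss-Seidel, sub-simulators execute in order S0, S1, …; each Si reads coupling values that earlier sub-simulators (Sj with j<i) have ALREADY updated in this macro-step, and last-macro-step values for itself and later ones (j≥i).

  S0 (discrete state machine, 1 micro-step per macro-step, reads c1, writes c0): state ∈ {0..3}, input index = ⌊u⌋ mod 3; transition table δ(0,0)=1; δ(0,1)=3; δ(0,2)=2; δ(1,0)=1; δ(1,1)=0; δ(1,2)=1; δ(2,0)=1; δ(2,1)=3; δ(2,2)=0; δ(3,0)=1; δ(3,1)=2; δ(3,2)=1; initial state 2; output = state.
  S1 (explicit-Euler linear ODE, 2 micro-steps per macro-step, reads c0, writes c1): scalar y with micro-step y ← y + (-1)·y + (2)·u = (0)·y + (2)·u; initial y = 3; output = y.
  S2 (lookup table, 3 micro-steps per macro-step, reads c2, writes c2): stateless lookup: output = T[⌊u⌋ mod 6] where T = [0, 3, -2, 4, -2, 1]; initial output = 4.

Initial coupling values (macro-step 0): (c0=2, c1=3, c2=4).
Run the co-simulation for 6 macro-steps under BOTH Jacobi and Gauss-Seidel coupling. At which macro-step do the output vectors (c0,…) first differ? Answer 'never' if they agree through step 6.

[Jacobi] macro 1: S0 reads c1=3 → after 1×micro: 1; S1 reads c0=2 → after 2×micro: 4; S2 reads c2=4 → after 3×micro: -2 ⇒ (c0=1, c1=4, c2=-2)
[Jacobi] macro 2: S0 reads c1=4 → after 1×micro: 0; S1 reads c0=1 → after 2×micro: 2; S2 reads c2=-2 → after 3×micro: -2 ⇒ (c0=0, c1=2, c2=-2)
[Jacobi] macro 3: S0 reads c1=2 → after 1×micro: 2; S1 reads c0=0 → after 2×micro: 0; S2 reads c2=-2 → after 3×micro: -2 ⇒ (c0=2, c1=0, c2=-2)
[Jacobi] macro 4: S0 reads c1=0 → after 1×micro: 1; S1 reads c0=2 → after 2×micro: 4; S2 reads c2=-2 → after 3×micro: -2 ⇒ (c0=1, c1=4, c2=-2)
[Jacobi] macro 5: S0 reads c1=4 → after 1×micro: 0; S1 reads c0=1 → after 2×micro: 2; S2 reads c2=-2 → after 3×micro: -2 ⇒ (c0=0, c1=2, c2=-2)
[Jacobi] macro 6: S0 reads c1=2 → after 1×micro: 2; S1 reads c0=0 → after 2×micro: 0; S2 reads c2=-2 → after 3×micro: -2 ⇒ (c0=2, c1=0, c2=-2)
[Gauss-Seidel] macro 1: S0 reads c1=3 → after 1×micro: 1; S1 reads c0=1 → after 2×micro: 2; S2 reads c2=4 → after 3×micro: -2 ⇒ (c0=1, c1=2, c2=-2)
[Gauss-Seidel] macro 2: S0 reads c1=2 → after 1×micro: 1; S1 reads c0=1 → after 2×micro: 2; S2 reads c2=-2 → after 3×micro: -2 ⇒ (c0=1, c1=2, c2=-2)
[Gauss-Seidel] macro 3: S0 reads c1=2 → after 1×micro: 1; S1 reads c0=1 → after 2×micro: 2; S2 reads c2=-2 → after 3×micro: -2 ⇒ (c0=1, c1=2, c2=-2)
[Gauss-Seidel] macro 4: S0 reads c1=2 → after 1×micro: 1; S1 reads c0=1 → after 2×micro: 2; S2 reads c2=-2 → after 3×micro: -2 ⇒ (c0=1, c1=2, c2=-2)
[Gauss-Seidel] macro 5: S0 reads c1=2 → after 1×micro: 1; S1 reads c0=1 → after 2×micro: 2; S2 reads c2=-2 → after 3×micro: -2 ⇒ (c0=1, c1=2, c2=-2)
[Gauss-Seidel] macro 6: S0 reads c1=2 → after 1×micro: 1; S1 reads c0=1 → after 2×micro: 2; S2 reads c2=-2 → after 3×micro: -2 ⇒ (c0=1, c1=2, c2=-2)

first divergence at macro-step: 1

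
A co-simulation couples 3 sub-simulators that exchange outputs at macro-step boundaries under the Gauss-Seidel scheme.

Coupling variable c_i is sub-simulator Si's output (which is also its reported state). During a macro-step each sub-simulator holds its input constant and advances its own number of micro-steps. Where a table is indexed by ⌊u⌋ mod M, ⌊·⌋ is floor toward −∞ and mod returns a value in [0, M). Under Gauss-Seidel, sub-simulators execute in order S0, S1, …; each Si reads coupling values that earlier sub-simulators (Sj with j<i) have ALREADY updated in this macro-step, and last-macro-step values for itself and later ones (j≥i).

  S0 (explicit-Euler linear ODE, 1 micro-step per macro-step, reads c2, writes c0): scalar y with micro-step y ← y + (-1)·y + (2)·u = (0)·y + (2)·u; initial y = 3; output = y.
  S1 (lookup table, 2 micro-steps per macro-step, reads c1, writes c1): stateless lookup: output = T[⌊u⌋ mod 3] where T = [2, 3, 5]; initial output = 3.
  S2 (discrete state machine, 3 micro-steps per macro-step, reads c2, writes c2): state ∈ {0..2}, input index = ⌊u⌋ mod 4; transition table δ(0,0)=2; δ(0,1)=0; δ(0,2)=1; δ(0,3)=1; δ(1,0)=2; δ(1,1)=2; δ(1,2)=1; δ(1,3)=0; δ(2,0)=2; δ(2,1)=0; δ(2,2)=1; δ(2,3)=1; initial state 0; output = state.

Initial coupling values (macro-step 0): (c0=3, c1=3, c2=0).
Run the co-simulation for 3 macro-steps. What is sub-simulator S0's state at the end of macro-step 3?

macro 1: S0 reads c2=0 → after 1×micro: 0; S1 reads c1=3 → after 2×micro: 2; S2 reads c2=0 → after 3×micro: 2 ⇒ (c0=0, c1=2, c2=2)
macro 2: S0 reads c2=2 → after 1×micro: 4; S1 reads c1=2 → after 2×micro: 5; S2 reads c2=2 → after 3×micro: 1 ⇒ (c0=4, c1=5, c2=1)
macro 3: S0 reads c2=1 → after 1×micro: 2; S1 reads c1=5 → after 2×micro: 5; S2 reads c2=1 → after 3×micro: 0 ⇒ (c0=2, c1=5, c2=0)

S0 state at macro-step 3 = 2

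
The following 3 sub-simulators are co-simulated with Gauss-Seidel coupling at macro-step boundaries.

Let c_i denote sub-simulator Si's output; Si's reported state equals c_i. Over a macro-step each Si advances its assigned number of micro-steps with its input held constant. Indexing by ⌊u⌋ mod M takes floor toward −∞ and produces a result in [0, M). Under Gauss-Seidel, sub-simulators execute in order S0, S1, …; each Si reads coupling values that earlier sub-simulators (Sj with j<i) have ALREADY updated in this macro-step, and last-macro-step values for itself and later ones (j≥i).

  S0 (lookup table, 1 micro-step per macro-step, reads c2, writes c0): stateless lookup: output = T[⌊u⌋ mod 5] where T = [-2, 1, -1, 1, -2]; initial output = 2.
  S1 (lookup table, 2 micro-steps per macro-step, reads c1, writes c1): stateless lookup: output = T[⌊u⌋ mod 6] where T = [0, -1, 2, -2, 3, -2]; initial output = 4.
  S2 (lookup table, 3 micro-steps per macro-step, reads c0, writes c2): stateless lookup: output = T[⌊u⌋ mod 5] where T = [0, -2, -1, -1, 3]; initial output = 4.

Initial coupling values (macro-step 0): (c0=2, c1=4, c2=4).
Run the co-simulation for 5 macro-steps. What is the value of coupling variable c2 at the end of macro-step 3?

macro 1: S0 reads c2=4 → after 1×micro: -2; S1 reads c1=4 → after 2×micro: 3; S2 reads c0=-2 → after 3×micro: -1 ⇒ (c0=-2, c1=3, c2=-1)
macro 2: S0 reads c2=-1 → after 1×micro: -2; S1 reads c1=3 → after 2×micro: -2; S2 reads c0=-2 → after 3×micro: -1 ⇒ (c0=-2, c1=-2, c2=-1)
macro 3: S0 reads c2=-1 → after 1×micro: -2; S1 reads c1=-2 → after 2×micro: 3; S2 reads c0=-2 → after 3×micro: -1 ⇒ (c0=-2, c1=3, c2=-1)
macro 4: S0 reads c2=-1 → after 1×micro: -2; S1 reads c1=3 → after 2×micro: -2; S2 reads c0=-2 → after 3×micro: -1 ⇒ (c0=-2, c1=-2, c2=-1)
macro 5: S0 reads c2=-1 → after 1×micro: -2; S1 reads c1=-2 → after 2×micro: 3; S2 reads c0=-2 → after 3×micro: -1 ⇒ (c0=-2, c1=3, c2=-1)

c2 at macro-step 3 = -1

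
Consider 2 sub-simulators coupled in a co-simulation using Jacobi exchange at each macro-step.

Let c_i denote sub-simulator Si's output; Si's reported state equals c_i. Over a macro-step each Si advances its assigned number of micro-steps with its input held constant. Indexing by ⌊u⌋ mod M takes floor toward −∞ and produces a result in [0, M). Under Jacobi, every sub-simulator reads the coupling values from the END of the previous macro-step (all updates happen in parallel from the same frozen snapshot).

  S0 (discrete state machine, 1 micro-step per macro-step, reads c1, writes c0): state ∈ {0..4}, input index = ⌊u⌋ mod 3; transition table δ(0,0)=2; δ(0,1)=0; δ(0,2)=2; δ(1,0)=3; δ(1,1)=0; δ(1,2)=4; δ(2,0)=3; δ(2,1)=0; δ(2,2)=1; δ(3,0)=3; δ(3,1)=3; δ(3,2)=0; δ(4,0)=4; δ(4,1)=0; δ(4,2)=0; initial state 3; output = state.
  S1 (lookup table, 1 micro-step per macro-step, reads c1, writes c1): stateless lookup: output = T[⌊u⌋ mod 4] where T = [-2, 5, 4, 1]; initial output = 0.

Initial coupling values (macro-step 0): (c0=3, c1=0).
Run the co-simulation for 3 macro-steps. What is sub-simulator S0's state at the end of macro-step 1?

S0 state at macro-step 1 = 3

macro 1: S0 reads c1=0 → after 1×micro: 3; S1 reads c1=0 → after 1×micro: -2 ⇒ (c0=3, c1=-2)
macro 2: S0 reads c1=-2 → after 1×micro: 3; S1 reads c1=-2 → after 1×micro: 4 ⇒ (c0=3, c1=4)
macro 3: S0 reads c1=4 → after 1×micro: 3; S1 reads c1=4 → after 1×micro: -2 ⇒ (c0=3, c1=-2)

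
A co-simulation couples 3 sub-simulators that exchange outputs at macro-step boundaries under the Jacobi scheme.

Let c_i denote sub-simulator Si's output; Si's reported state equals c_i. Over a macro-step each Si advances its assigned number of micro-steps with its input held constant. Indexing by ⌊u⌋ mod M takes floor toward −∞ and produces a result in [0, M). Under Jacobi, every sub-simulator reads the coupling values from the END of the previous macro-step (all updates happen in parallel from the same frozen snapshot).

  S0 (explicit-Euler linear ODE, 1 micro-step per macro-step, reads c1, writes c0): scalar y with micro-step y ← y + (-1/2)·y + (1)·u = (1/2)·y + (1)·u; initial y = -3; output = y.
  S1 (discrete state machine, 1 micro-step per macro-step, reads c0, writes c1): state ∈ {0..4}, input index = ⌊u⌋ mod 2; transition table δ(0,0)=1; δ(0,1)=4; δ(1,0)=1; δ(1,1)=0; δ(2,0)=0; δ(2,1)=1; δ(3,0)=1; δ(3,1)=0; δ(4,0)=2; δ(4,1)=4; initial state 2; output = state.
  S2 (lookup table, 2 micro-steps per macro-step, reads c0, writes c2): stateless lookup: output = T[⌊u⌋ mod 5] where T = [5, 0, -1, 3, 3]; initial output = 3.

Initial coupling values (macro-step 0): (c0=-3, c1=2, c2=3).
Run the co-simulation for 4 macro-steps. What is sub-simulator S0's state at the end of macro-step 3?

S0 state at macro-step 3 = 13/8

macro 1: S0 reads c1=2 → after 1×micro: 1/2; S1 reads c0=-3 → after 1×micro: 1; S2 reads c0=-3 → after 2×micro: -1 ⇒ (c0=1/2, c1=1, c2=-1)
macro 2: S0 reads c1=1 → after 1×micro: 5/4; S1 reads c0=1/2 → after 1×micro: 1; S2 reads c0=1/2 → after 2×micro: 5 ⇒ (c0=5/4, c1=1, c2=5)
macro 3: S0 reads c1=1 → after 1×micro: 13/8; S1 reads c0=5/4 → after 1×micro: 0; S2 reads c0=5/4 → after 2×micro: 0 ⇒ (c0=13/8, c1=0, c2=0)
macro 4: S0 reads c1=0 → after 1×micro: 13/16; S1 reads c0=13/8 → after 1×micro: 4; S2 reads c0=13/8 → after 2×micro: 0 ⇒ (c0=13/16, c1=4, c2=0)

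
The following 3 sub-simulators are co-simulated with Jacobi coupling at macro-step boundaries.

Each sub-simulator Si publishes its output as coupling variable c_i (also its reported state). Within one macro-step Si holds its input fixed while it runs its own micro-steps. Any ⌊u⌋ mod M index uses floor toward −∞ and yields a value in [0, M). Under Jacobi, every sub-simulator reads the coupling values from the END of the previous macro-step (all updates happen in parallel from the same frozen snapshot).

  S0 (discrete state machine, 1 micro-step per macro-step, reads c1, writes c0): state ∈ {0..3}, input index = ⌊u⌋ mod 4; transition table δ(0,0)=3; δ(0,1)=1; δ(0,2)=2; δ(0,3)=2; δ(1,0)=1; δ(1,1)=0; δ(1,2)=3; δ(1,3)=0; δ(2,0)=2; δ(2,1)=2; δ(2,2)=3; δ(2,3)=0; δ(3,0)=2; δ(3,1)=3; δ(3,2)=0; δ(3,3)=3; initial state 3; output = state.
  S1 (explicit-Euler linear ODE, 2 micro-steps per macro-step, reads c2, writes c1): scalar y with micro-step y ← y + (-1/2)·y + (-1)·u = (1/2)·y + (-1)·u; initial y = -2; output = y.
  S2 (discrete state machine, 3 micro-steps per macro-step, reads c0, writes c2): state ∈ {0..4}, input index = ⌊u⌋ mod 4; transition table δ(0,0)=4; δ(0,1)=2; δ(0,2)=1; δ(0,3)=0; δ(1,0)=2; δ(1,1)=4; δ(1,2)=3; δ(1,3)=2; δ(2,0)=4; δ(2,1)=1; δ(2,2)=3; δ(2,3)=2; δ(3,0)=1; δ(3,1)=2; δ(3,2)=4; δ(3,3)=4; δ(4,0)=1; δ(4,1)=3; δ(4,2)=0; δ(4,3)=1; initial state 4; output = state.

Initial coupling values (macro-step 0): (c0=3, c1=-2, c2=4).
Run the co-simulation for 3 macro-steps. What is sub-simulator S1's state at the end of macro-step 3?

S1 state at macro-step 3 = -133/32

macro 1: S0 reads c1=-2 → after 1×micro: 0; S1 reads c2=4 → after 2×micro: -13/2; S2 reads c0=3 → after 3×micro: 2 ⇒ (c0=0, c1=-13/2, c2=2)
macro 2: S0 reads c1=-13/2 → after 1×micro: 1; S1 reads c2=2 → after 2×micro: -37/8; S2 reads c0=0 → after 3×micro: 2 ⇒ (c0=1, c1=-37/8, c2=2)
macro 3: S0 reads c1=-37/8 → after 1×micro: 0; S1 reads c2=2 → after 2×micro: -133/32; S2 reads c0=1 → after 3×micro: 3 ⇒ (c0=0, c1=-133/32, c2=3)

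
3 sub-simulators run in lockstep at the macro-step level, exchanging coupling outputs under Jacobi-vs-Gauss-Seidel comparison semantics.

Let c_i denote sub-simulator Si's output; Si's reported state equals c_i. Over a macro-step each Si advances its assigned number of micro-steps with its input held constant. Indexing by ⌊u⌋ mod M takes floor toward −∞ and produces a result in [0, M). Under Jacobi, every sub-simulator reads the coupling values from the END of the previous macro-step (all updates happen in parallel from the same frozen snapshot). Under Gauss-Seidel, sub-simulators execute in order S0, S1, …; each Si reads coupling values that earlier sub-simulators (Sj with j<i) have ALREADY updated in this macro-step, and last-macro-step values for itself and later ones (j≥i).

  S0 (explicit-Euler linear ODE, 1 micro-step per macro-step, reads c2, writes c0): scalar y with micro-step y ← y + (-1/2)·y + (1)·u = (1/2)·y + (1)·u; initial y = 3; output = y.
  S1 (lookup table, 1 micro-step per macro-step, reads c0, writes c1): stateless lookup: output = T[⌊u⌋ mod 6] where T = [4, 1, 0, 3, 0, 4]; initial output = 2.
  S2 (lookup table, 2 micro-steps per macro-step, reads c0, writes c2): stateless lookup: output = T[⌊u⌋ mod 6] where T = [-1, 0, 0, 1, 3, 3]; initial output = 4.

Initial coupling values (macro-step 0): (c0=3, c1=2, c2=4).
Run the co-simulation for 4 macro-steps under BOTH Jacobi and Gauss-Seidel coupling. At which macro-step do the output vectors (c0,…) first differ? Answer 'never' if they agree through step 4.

[Jacobi] macro 1: S0 reads c2=4 → after 1×micro: 11/2; S1 reads c0=3 → after 1×micro: 3; S2 reads c0=3 → after 2×micro: 1 ⇒ (c0=11/2, c1=3, c2=1)
[Jacobi] macro 2: S0 reads c2=1 → after 1×micro: 15/4; S1 reads c0=11/2 → after 1×micro: 4; S2 reads c0=11/2 → after 2×micro: 3 ⇒ (c0=15/4, c1=4, c2=3)
[Jacobi] macro 3: S0 reads c2=3 → after 1×micro: 39/8; S1 reads c0=15/4 → after 1×micro: 3; S2 reads c0=15/4 → after 2×micro: 1 ⇒ (c0=39/8, c1=3, c2=1)
[Jacobi] macro 4: S0 reads c2=1 → after 1×micro: 55/16; S1 reads c0=39/8 → after 1×micro: 0; S2 reads c0=39/8 → after 2×micro: 3 ⇒ (c0=55/16, c1=0, c2=3)
[Gauss-Seidel] macro 1: S0 reads c2=4 → after 1×micro: 11/2; S1 reads c0=11/2 → after 1×micro: 4; S2 reads c0=11/2 → after 2×micro: 3 ⇒ (c0=11/2, c1=4, c2=3)
[Gauss-Seidel] macro 2: S0 reads c2=3 → after 1×micro: 23/4; S1 reads c0=23/4 → after 1×micro: 4; S2 reads c0=23/4 → after 2×micro: 3 ⇒ (c0=23/4, c1=4, c2=3)
[Gauss-Seidel] macro 3: S0 reads c2=3 → after 1×micro: 47/8; S1 reads c0=47/8 → after 1×micro: 4; S2 reads c0=47/8 → after 2×micro: 3 ⇒ (c0=47/8, c1=4, c2=3)
[Gauss-Seidel] macro 4: S0 reads c2=3 → after 1×micro: 95/16; S1 reads c0=95/16 → after 1×micro: 4; S2 reads c0=95/16 → after 2×micro: 3 ⇒ (c0=95/16, c1=4, c2=3)

first divergence at macro-step: 1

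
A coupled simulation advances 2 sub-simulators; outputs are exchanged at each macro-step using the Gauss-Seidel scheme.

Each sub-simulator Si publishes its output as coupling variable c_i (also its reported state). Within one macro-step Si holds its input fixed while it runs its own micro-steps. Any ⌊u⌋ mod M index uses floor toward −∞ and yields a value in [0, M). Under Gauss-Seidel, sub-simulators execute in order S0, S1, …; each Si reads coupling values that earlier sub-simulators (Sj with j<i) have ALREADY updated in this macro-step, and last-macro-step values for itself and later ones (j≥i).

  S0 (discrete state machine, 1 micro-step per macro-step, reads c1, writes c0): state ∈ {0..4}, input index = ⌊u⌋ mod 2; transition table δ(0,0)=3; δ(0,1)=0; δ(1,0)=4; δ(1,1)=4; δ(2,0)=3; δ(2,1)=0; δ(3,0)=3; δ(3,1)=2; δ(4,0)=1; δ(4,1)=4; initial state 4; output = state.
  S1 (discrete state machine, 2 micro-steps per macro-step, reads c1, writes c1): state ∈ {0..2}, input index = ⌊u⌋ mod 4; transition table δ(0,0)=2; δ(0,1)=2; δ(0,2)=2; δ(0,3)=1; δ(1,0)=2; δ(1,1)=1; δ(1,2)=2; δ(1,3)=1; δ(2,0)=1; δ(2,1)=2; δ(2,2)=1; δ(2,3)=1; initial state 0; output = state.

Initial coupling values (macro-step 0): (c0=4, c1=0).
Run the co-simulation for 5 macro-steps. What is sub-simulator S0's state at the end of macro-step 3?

S0 state at macro-step 3 = 4

macro 1: S0 reads c1=0 → after 1×micro: 1; S1 reads c1=0 → after 2×micro: 1 ⇒ (c0=1, c1=1)
macro 2: S0 reads c1=1 → after 1×micro: 4; S1 reads c1=1 → after 2×micro: 1 ⇒ (c0=4, c1=1)
macro 3: S0 reads c1=1 → after 1×micro: 4; S1 reads c1=1 → after 2×micro: 1 ⇒ (c0=4, c1=1)
macro 4: S0 reads c1=1 → after 1×micro: 4; S1 reads c1=1 → after 2×micro: 1 ⇒ (c0=4, c1=1)
macro 5: S0 reads c1=1 → after 1×micro: 4; S1 reads c1=1 → after 2×micro: 1 ⇒ (c0=4, c1=1)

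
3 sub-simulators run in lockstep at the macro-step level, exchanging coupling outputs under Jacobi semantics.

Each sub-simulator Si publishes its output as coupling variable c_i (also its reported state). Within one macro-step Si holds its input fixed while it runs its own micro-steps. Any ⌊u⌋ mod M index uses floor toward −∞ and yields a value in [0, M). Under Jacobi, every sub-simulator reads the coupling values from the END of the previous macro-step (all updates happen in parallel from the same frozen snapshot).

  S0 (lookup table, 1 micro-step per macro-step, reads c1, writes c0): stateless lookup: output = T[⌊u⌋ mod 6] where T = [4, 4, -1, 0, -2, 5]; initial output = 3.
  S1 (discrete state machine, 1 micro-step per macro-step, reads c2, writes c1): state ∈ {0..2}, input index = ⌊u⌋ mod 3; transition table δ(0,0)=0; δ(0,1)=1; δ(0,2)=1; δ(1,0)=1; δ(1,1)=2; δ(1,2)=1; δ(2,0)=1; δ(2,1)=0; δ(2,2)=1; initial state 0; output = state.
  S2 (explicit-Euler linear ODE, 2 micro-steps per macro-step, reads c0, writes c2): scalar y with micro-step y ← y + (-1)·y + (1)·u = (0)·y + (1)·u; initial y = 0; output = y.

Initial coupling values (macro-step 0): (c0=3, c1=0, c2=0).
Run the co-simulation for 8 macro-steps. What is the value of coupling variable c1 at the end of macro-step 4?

macro 1: S0 reads c1=0 → after 1×micro: 4; S1 reads c2=0 → after 1×micro: 0; S2 reads c0=3 → after 2×micro: 3 ⇒ (c0=4, c1=0, c2=3)
macro 2: S0 reads c1=0 → after 1×micro: 4; S1 reads c2=3 → after 1×micro: 0; S2 reads c0=4 → after 2×micro: 4 ⇒ (c0=4, c1=0, c2=4)
macro 3: S0 reads c1=0 → after 1×micro: 4; S1 reads c2=4 → after 1×micro: 1; S2 reads c0=4 → after 2×micro: 4 ⇒ (c0=4, c1=1, c2=4)
macro 4: S0 reads c1=1 → after 1×micro: 4; S1 reads c2=4 → after 1×micro: 2; S2 reads c0=4 → after 2×micro: 4 ⇒ (c0=4, c1=2, c2=4)
macro 5: S0 reads c1=2 → after 1×micro: -1; S1 reads c2=4 → after 1×micro: 0; S2 reads c0=4 → after 2×micro: 4 ⇒ (c0=-1, c1=0, c2=4)
macro 6: S0 reads c1=0 → after 1×micro: 4; S1 reads c2=4 → after 1×micro: 1; S2 reads c0=-1 → after 2×micro: -1 ⇒ (c0=4, c1=1, c2=-1)
macro 7: S0 reads c1=1 → after 1×micro: 4; S1 reads c2=-1 → after 1×micro: 1; S2 reads c0=4 → after 2×micro: 4 ⇒ (c0=4, c1=1, c2=4)
macro 8: S0 reads c1=1 → after 1×micro: 4; S1 reads c2=4 → after 1×micro: 2; S2 reads c0=4 → after 2×micro: 4 ⇒ (c0=4, c1=2, c2=4)

c1 at macro-step 4 = 2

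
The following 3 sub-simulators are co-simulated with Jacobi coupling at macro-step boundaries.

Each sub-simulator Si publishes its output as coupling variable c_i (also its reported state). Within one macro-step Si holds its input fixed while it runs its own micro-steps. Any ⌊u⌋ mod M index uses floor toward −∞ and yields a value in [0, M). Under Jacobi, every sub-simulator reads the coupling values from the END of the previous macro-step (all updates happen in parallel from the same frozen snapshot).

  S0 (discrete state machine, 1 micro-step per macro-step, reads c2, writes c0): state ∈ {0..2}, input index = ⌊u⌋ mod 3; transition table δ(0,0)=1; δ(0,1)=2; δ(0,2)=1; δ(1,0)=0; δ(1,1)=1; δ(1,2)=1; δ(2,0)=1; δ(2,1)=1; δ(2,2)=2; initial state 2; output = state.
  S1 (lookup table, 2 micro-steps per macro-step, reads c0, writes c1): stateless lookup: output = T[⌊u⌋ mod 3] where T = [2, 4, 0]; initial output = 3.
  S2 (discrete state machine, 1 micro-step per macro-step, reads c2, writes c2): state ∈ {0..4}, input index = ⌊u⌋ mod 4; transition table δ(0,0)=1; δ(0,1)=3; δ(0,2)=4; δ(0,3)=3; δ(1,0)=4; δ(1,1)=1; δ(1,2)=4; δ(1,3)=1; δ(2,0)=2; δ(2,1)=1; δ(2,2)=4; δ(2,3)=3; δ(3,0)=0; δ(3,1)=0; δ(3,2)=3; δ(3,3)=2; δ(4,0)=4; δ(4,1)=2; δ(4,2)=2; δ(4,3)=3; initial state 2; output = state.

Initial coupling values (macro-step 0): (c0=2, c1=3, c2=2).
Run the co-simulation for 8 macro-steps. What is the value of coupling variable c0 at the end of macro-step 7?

c0 at macro-step 7 = 1

macro 1: S0 reads c2=2 → after 1×micro: 2; S1 reads c0=2 → after 2×micro: 0; S2 reads c2=2 → after 1×micro: 4 ⇒ (c0=2, c1=0, c2=4)
macro 2: S0 reads c2=4 → after 1×micro: 1; S1 reads c0=2 → after 2×micro: 0; S2 reads c2=4 → after 1×micro: 4 ⇒ (c0=1, c1=0, c2=4)
macro 3: S0 reads c2=4 → after 1×micro: 1; S1 reads c0=1 → after 2×micro: 4; S2 reads c2=4 → after 1×micro: 4 ⇒ (c0=1, c1=4, c2=4)
macro 4: S0 reads c2=4 → after 1×micro: 1; S1 reads c0=1 → after 2×micro: 4; S2 reads c2=4 → after 1×micro: 4 ⇒ (c0=1, c1=4, c2=4)
macro 5: S0 reads c2=4 → after 1×micro: 1; S1 reads c0=1 → after 2×micro: 4; S2 reads c2=4 → after 1×micro: 4 ⇒ (c0=1, c1=4, c2=4)
macro 6: S0 reads c2=4 → after 1×micro: 1; S1 reads c0=1 → after 2×micro: 4; S2 reads c2=4 → after 1×micro: 4 ⇒ (c0=1, c1=4, c2=4)
macro 7: S0 reads c2=4 → after 1×micro: 1; S1 reads c0=1 → after 2×micro: 4; S2 reads c2=4 → after 1×micro: 4 ⇒ (c0=1, c1=4, c2=4)
macro 8: S0 reads c2=4 → after 1×micro: 1; S1 reads c0=1 → after 2×micro: 4; S2 reads c2=4 → after 1×micro: 4 ⇒ (c0=1, c1=4, c2=4)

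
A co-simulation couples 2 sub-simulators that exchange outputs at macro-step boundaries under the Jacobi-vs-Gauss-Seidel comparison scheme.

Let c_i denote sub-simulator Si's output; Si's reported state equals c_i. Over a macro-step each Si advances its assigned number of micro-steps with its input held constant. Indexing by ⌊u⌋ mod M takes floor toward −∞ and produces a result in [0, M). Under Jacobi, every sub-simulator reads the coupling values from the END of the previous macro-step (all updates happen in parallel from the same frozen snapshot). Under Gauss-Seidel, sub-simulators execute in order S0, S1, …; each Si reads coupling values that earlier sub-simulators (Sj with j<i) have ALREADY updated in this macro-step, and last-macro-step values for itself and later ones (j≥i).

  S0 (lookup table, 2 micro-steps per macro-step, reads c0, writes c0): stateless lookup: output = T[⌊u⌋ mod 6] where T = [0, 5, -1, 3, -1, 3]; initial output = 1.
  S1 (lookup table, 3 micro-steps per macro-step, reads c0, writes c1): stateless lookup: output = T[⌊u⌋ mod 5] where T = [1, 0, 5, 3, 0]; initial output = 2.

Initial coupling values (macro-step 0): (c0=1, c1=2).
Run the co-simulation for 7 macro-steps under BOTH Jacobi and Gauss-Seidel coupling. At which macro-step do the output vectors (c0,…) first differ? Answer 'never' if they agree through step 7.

[Jacobi] macro 1: S0 reads c0=1 → after 2×micro: 5; S1 reads c0=1 → after 3×micro: 0 ⇒ (c0=5, c1=0)
[Jacobi] macro 2: S0 reads c0=5 → after 2×micro: 3; S1 reads c0=5 → after 3×micro: 1 ⇒ (c0=3, c1=1)
[Jacobi] macro 3: S0 reads c0=3 → after 2×micro: 3; S1 reads c0=3 → after 3×micro: 3 ⇒ (c0=3, c1=3)
[Jacobi] macro 4: S0 reads c0=3 → after 2×micro: 3; S1 reads c0=3 → after 3×micro: 3 ⇒ (c0=3, c1=3)
[Jacobi] macro 5: S0 reads c0=3 → after 2×micro: 3; S1 reads c0=3 → after 3×micro: 3 ⇒ (c0=3, c1=3)
[Jacobi] macro 6: S0 reads c0=3 → after 2×micro: 3; S1 reads c0=3 → after 3×micro: 3 ⇒ (c0=3, c1=3)
[Jacobi] macro 7: S0 reads c0=3 → after 2×micro: 3; S1 reads c0=3 → after 3×micro: 3 ⇒ (c0=3, c1=3)
[Gauss-Seidel] macro 1: S0 reads c0=1 → after 2×micro: 5; S1 reads c0=5 → after 3×micro: 1 ⇒ (c0=5, c1=1)
[Gauss-Seidel] macro 2: S0 reads c0=5 → after 2×micro: 3; S1 reads c0=3 → after 3×micro: 3 ⇒ (c0=3, c1=3)
[Gauss-Seidel] macro 3: S0 reads c0=3 → after 2×micro: 3; S1 reads c0=3 → after 3×micro: 3 ⇒ (c0=3, c1=3)
[Gauss-Seidel] macro 4: S0 reads c0=3 → after 2×micro: 3; S1 reads c0=3 → after 3×micro: 3 ⇒ (c0=3, c1=3)
[Gauss-Seidel] macro 5: S0 reads c0=3 → after 2×micro: 3; S1 reads c0=3 → after 3×micro: 3 ⇒ (c0=3, c1=3)
[Gauss-Seidel] macro 6: S0 reads c0=3 → after 2×micro: 3; S1 reads c0=3 → after 3×micro: 3 ⇒ (c0=3, c1=3)
[Gauss-Seidel] macro 7: S0 reads c0=3 → after 2×micro: 3; S1 reads c0=3 → after 3×micro: 3 ⇒ (c0=3, c1=3)

first divergence at macro-step: 1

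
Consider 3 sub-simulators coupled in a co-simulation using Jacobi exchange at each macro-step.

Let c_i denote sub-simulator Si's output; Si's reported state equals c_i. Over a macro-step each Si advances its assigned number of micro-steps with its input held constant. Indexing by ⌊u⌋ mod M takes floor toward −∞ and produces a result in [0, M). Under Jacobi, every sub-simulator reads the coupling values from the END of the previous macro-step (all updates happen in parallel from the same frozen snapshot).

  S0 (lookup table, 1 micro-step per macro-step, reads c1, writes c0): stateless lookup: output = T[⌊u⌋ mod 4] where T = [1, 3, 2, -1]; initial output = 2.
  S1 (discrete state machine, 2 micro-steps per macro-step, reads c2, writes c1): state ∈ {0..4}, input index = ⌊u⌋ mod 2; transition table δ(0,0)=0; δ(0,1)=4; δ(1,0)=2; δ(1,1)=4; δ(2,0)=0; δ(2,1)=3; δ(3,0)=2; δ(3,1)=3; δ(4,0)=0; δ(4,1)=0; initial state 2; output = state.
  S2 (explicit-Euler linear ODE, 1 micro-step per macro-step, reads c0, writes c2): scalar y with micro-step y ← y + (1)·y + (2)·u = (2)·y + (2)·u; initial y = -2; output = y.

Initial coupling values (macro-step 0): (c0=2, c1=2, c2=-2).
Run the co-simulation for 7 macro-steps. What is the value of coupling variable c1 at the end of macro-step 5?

macro 1: S0 reads c1=2 → after 1×micro: 2; S1 reads c2=-2 → after 2×micro: 0; S2 reads c0=2 → after 1×micro: 0 ⇒ (c0=2, c1=0, c2=0)
macro 2: S0 reads c1=0 → after 1×micro: 1; S1 reads c2=0 → after 2×micro: 0; S2 reads c0=2 → after 1×micro: 4 ⇒ (c0=1, c1=0, c2=4)
macro 3: S0 reads c1=0 → after 1×micro: 1; S1 reads c2=4 → after 2×micro: 0; S2 reads c0=1 → after 1×micro: 10 ⇒ (c0=1, c1=0, c2=10)
macro 4: S0 reads c1=0 → after 1×micro: 1; S1 reads c2=10 → after 2×micro: 0; S2 reads c0=1 → after 1×micro: 22 ⇒ (c0=1, c1=0, c2=22)
macro 5: S0 reads c1=0 → after 1×micro: 1; S1 reads c2=22 → after 2×micro: 0; S2 reads c0=1 → after 1×micro: 46 ⇒ (c0=1, c1=0, c2=46)
macro 6: S0 reads c1=0 → after 1×micro: 1; S1 reads c2=46 → after 2×micro: 0; S2 reads c0=1 → after 1×micro: 94 ⇒ (c0=1, c1=0, c2=94)
macro 7: S0 reads c1=0 → after 1×micro: 1; S1 reads c2=94 → after 2×micro: 0; S2 reads c0=1 → after 1×micro: 190 ⇒ (c0=1, c1=0, c2=190)

c1 at macro-step 5 = 0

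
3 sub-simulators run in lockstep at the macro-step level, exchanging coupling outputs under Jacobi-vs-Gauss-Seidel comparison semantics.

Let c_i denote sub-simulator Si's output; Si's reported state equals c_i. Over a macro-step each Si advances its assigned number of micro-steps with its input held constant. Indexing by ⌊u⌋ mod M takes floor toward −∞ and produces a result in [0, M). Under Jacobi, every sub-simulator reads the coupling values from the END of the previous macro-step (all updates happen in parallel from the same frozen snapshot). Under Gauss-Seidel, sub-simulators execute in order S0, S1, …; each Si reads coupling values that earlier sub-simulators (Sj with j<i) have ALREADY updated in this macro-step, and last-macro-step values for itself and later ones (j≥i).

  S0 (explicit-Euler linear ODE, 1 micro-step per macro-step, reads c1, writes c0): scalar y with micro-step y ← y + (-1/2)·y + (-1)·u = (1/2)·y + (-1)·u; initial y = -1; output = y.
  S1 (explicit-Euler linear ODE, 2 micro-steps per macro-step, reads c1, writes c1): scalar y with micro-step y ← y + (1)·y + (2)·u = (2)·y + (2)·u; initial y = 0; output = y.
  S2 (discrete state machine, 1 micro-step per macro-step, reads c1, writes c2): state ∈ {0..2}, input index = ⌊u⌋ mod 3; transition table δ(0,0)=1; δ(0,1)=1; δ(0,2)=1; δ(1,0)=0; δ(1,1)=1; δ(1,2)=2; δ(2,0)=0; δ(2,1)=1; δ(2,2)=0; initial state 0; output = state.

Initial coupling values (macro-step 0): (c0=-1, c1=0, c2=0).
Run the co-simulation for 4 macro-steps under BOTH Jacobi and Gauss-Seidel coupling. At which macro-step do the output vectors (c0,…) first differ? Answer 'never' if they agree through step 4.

[Jacobi] macro 1: S0 reads c1=0 → after 1×micro: -1/2; S1 reads c1=0 → after 2×micro: 0; S2 reads c1=0 → after 1×micro: 1 ⇒ (c0=-1/2, c1=0, c2=1)
[Jacobi] macro 2: S0 reads c1=0 → after 1×micro: -1/4; S1 reads c1=0 → after 2×micro: 0; S2 reads c1=0 → after 1×micro: 0 ⇒ (c0=-1/4, c1=0, c2=0)
[Jacobi] macro 3: S0 reads c1=0 → after 1×micro: -1/8; S1 reads c1=0 → after 2×micro: 0; S2 reads c1=0 → after 1×micro: 1 ⇒ (c0=-1/8, c1=0, c2=1)
[Jacobi] macro 4: S0 reads c1=0 → after 1×micro: -1/16; S1 reads c1=0 → after 2×micro: 0; S2 reads c1=0 → after 1×micro: 0 ⇒ (c0=-1/16, c1=0, c2=0)
[Gauss-Seidel] macro 1: S0 reads c1=0 → after 1×micro: -1/2; S1 reads c1=0 → after 2×micro: 0; S2 reads c1=0 → after 1×micro: 1 ⇒ (c0=-1/2, c1=0, c2=1)
[Gauss-Seidel] macro 2: S0 reads c1=0 → after 1×micro: -1/4; S1 reads c1=0 → after 2×micro: 0; S2 reads c1=0 → after 1×micro: 0 ⇒ (c0=-1/4, c1=0, c2=0)
[Gauss-Seidel] macro 3: S0 reads c1=0 → after 1×micro: -1/8; S1 reads c1=0 → after 2×micro: 0; S2 reads c1=0 → after 1×micro: 1 ⇒ (c0=-1/8, c1=0, c2=1)
[Gauss-Seidel] macro 4: S0 reads c1=0 → after 1×micro: -1/16; S1 reads c1=0 → after 2×micro: 0; S2 reads c1=0 → after 1×micro: 0 ⇒ (c0=-1/16, c1=0, c2=0)

first divergence at macro-step: never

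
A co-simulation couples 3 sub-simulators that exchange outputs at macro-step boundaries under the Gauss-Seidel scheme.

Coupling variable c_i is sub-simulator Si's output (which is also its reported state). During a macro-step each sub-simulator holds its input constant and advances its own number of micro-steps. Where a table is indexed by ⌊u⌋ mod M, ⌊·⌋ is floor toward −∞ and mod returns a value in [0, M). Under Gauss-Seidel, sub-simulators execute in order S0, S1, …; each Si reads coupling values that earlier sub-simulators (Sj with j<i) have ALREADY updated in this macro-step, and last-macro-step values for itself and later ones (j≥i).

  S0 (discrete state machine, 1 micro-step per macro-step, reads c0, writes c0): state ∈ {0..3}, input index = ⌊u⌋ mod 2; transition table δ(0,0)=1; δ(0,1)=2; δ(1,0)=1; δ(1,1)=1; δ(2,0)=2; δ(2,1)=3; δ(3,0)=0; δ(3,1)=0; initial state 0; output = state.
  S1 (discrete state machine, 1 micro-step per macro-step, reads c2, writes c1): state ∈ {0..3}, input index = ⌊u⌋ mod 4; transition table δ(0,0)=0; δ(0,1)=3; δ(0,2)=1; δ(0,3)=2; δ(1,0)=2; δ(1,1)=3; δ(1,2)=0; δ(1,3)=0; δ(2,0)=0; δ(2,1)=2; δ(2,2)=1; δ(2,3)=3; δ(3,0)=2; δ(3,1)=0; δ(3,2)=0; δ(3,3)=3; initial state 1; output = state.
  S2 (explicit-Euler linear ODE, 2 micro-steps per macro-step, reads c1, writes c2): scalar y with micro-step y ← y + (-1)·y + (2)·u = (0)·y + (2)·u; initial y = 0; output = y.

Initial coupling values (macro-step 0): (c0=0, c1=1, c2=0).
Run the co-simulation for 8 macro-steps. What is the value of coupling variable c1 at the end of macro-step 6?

macro 1: S0 reads c0=0 → after 1×micro: 1; S1 reads c2=0 → after 1×micro: 2; S2 reads c1=2 → after 2×micro: 4 ⇒ (c0=1, c1=2, c2=4)
macro 2: S0 reads c0=1 → after 1×micro: 1; S1 reads c2=4 → after 1×micro: 0; S2 reads c1=0 → after 2×micro: 0 ⇒ (c0=1, c1=0, c2=0)
macro 3: S0 reads c0=1 → after 1×micro: 1; S1 reads c2=0 → after 1×micro: 0; S2 reads c1=0 → after 2×micro: 0 ⇒ (c0=1, c1=0, c2=0)
macro 4: S0 reads c0=1 → after 1×micro: 1; S1 reads c2=0 → after 1×micro: 0; S2 reads c1=0 → after 2×micro: 0 ⇒ (c0=1, c1=0, c2=0)
macro 5: S0 reads c0=1 → after 1×micro: 1; S1 reads c2=0 → after 1×micro: 0; S2 reads c1=0 → after 2×micro: 0 ⇒ (c0=1, c1=0, c2=0)
macro 6: S0 reads c0=1 → after 1×micro: 1; S1 reads c2=0 → after 1×micro: 0; S2 reads c1=0 → after 2×micro: 0 ⇒ (c0=1, c1=0, c2=0)
macro 7: S0 reads c0=1 → after 1×micro: 1; S1 reads c2=0 → after 1×micro: 0; S2 reads c1=0 → after 2×micro: 0 ⇒ (c0=1, c1=0, c2=0)
macro 8: S0 reads c0=1 → after 1×micro: 1; S1 reads c2=0 → after 1×micro: 0; S2 reads c1=0 → after 2×micro: 0 ⇒ (c0=1, c1=0, c2=0)

c1 at macro-step 6 = 0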